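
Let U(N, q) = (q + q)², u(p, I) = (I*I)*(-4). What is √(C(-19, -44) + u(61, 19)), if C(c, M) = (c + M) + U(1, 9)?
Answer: 13*I*√7 ≈ 34.395*I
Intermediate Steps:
u(p, I) = -4*I² (u(p, I) = I²*(-4) = -4*I²)
U(N, q) = 4*q² (U(N, q) = (2*q)² = 4*q²)
C(c, M) = 324 + M + c (C(c, M) = (c + M) + 4*9² = (M + c) + 4*81 = (M + c) + 324 = 324 + M + c)
√(C(-19, -44) + u(61, 19)) = √((324 - 44 - 19) - 4*19²) = √(261 - 4*361) = √(261 - 1444) = √(-1183) = 13*I*√7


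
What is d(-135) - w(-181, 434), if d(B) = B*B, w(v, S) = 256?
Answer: 17969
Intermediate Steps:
d(B) = B**2
d(-135) - w(-181, 434) = (-135)**2 - 1*256 = 18225 - 256 = 17969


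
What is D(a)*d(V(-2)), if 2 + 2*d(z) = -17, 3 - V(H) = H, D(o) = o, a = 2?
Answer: -19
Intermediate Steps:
V(H) = 3 - H
d(z) = -19/2 (d(z) = -1 + (1/2)*(-17) = -1 - 17/2 = -19/2)
D(a)*d(V(-2)) = 2*(-19/2) = -19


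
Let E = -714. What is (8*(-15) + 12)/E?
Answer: 18/119 ≈ 0.15126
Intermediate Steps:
(8*(-15) + 12)/E = (8*(-15) + 12)/(-714) = (-120 + 12)*(-1/714) = -108*(-1/714) = 18/119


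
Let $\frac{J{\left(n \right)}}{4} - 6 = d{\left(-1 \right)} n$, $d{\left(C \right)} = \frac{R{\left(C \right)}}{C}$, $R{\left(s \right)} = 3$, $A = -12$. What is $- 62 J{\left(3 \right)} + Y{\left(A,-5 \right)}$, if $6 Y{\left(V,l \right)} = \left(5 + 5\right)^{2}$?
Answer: $\frac{2282}{3} \approx 760.67$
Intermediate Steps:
$d{\left(C \right)} = \frac{3}{C}$
$J{\left(n \right)} = 24 - 12 n$ ($J{\left(n \right)} = 24 + 4 \frac{3}{-1} n = 24 + 4 \cdot 3 \left(-1\right) n = 24 + 4 \left(- 3 n\right) = 24 - 12 n$)
$Y{\left(V,l \right)} = \frac{50}{3}$ ($Y{\left(V,l \right)} = \frac{\left(5 + 5\right)^{2}}{6} = \frac{10^{2}}{6} = \frac{1}{6} \cdot 100 = \frac{50}{3}$)
$- 62 J{\left(3 \right)} + Y{\left(A,-5 \right)} = - 62 \left(24 - 36\right) + \frac{50}{3} = \left(-62\right) \left(-12\right) + \frac{50}{3} = 744 + \frac{50}{3} = \frac{2282}{3}$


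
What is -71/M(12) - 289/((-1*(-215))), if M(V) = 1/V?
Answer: -183469/215 ≈ -853.34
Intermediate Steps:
-71/M(12) - 289/((-1*(-215))) = -71/(1/12) - 289/((-1*(-215))) = -71/1/12 - 289/215 = -71*12 - 289*1/215 = -852 - 289/215 = -183469/215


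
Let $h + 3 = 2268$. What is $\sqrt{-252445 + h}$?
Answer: $2 i \sqrt{62545} \approx 500.18 i$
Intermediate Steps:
$h = 2265$ ($h = -3 + 2268 = 2265$)
$\sqrt{-252445 + h} = \sqrt{-252445 + 2265} = \sqrt{-250180} = 2 i \sqrt{62545}$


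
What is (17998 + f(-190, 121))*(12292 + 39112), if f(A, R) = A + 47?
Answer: 917818420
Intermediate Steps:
f(A, R) = 47 + A
(17998 + f(-190, 121))*(12292 + 39112) = (17998 + (47 - 190))*(12292 + 39112) = (17998 - 143)*51404 = 17855*51404 = 917818420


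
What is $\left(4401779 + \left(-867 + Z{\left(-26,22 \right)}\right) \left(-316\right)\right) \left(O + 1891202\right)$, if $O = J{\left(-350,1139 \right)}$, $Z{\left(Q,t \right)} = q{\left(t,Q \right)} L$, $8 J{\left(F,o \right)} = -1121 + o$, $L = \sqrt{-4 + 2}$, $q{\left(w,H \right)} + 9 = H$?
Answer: $\frac{35371200652567}{4} + 20916719005 i \sqrt{2} \approx 8.8428 \cdot 10^{12} + 2.9581 \cdot 10^{10} i$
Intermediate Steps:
$q{\left(w,H \right)} = -9 + H$
$L = i \sqrt{2}$ ($L = \sqrt{-2} = i \sqrt{2} \approx 1.4142 i$)
$J{\left(F,o \right)} = - \frac{1121}{8} + \frac{o}{8}$ ($J{\left(F,o \right)} = \frac{-1121 + o}{8} = - \frac{1121}{8} + \frac{o}{8}$)
$Z{\left(Q,t \right)} = i \sqrt{2} \left(-9 + Q\right)$ ($Z{\left(Q,t \right)} = \left(-9 + Q\right) i \sqrt{2} = i \sqrt{2} \left(-9 + Q\right)$)
$O = \frac{9}{4}$ ($O = - \frac{1121}{8} + \frac{1}{8} \cdot 1139 = - \frac{1121}{8} + \frac{1139}{8} = \frac{9}{4} \approx 2.25$)
$\left(4401779 + \left(-867 + Z{\left(-26,22 \right)}\right) \left(-316\right)\right) \left(O + 1891202\right) = \left(4401779 + \left(-867 + i \sqrt{2} \left(-9 - 26\right)\right) \left(-316\right)\right) \left(\frac{9}{4} + 1891202\right) = \left(4401779 + \left(-867 + i \sqrt{2} \left(-35\right)\right) \left(-316\right)\right) \frac{7564817}{4} = \left(4401779 + \left(-867 - 35 i \sqrt{2}\right) \left(-316\right)\right) \frac{7564817}{4} = \left(4401779 + \left(273972 + 11060 i \sqrt{2}\right)\right) \frac{7564817}{4} = \left(4675751 + 11060 i \sqrt{2}\right) \frac{7564817}{4} = \frac{35371200652567}{4} + 20916719005 i \sqrt{2}$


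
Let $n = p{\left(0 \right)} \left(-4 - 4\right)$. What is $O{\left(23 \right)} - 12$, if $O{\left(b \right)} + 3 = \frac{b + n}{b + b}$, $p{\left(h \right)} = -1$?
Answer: $- \frac{659}{46} \approx -14.326$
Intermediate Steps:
$n = 8$ ($n = - (-4 - 4) = \left(-1\right) \left(-8\right) = 8$)
$O{\left(b \right)} = -3 + \frac{8 + b}{2 b}$ ($O{\left(b \right)} = -3 + \frac{b + 8}{b + b} = -3 + \frac{8 + b}{2 b}$)
$O{\left(23 \right)} - 12 = \left(- \frac{5}{2} + \frac{4}{23}\right) - 12 = - \frac{107}{46} - 12 = - \frac{659}{46}$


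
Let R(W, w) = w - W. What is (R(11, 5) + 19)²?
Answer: 169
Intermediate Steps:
(R(11, 5) + 19)² = ((5 - 1*11) + 19)² = ((5 - 11) + 19)² = (-6 + 19)² = 13² = 169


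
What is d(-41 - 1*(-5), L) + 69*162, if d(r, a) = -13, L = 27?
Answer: 11165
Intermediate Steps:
d(-41 - 1*(-5), L) + 69*162 = -13 + 69*162 = -13 + 11178 = 11165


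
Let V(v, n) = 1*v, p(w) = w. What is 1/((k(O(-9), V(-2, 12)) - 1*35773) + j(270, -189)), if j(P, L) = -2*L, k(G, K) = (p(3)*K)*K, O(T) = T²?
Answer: -1/35383 ≈ -2.8262e-5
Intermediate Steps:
V(v, n) = v
k(G, K) = 3*K² (k(G, K) = (3*K)*K = 3*K²)
1/((k(O(-9), V(-2, 12)) - 1*35773) + j(270, -189)) = 1/((3*(-2)² - 1*35773) - 2*(-189)) = 1/((3*4 - 35773) + 378) = 1/((12 - 35773) + 378) = 1/(-35761 + 378) = 1/(-35383) = -1/35383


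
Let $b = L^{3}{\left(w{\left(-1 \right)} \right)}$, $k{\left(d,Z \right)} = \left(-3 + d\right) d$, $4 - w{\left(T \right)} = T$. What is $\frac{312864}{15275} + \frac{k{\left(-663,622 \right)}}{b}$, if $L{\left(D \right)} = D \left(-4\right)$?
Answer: $- \frac{84837729}{2444000} \approx -34.713$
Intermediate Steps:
$w{\left(T \right)} = 4 - T$
$L{\left(D \right)} = - 4 D$
$k{\left(d,Z \right)} = d \left(-3 + d\right)$
$b = -8000$ ($b = \left(- 4 \left(4 - -1\right)\right)^{3} = \left(- 4 \left(4 + 1\right)\right)^{3} = \left(\left(-4\right) 5\right)^{3} = \left(-20\right)^{3} = -8000$)
$\frac{312864}{15275} + \frac{k{\left(-663,622 \right)}}{b} = \frac{312864}{15275} + \frac{\left(-663\right) \left(-3 - 663\right)}{-8000} = 312864 \cdot \frac{1}{15275} + \left(-663\right) \left(-666\right) \left(- \frac{1}{8000}\right) = \frac{312864}{15275} + 441558 \left(- \frac{1}{8000}\right) = \frac{312864}{15275} - \frac{220779}{4000} = - \frac{84837729}{2444000}$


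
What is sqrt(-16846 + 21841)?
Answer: 3*sqrt(555) ≈ 70.675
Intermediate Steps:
sqrt(-16846 + 21841) = sqrt(4995) = 3*sqrt(555)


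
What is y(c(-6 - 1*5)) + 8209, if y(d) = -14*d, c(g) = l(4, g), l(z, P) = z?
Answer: 8153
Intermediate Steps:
c(g) = 4
y(c(-6 - 1*5)) + 8209 = -14*4 + 8209 = -56 + 8209 = 8153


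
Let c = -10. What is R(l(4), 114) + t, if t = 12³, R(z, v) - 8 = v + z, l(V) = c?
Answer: 1840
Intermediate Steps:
l(V) = -10
R(z, v) = 8 + v + z (R(z, v) = 8 + (v + z) = 8 + v + z)
t = 1728
R(l(4), 114) + t = (8 + 114 - 10) + 1728 = 112 + 1728 = 1840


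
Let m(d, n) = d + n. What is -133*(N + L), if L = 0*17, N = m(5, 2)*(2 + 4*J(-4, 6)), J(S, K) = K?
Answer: -24206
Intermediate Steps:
N = 182 (N = (5 + 2)*(2 + 4*6) = 7*(2 + 24) = 7*26 = 182)
L = 0
-133*(N + L) = -133*(182 + 0) = -133*182 = -24206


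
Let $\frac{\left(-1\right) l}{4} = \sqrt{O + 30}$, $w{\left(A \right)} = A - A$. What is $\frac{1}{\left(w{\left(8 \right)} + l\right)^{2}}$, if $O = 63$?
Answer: $\frac{1}{1488} \approx 0.00067204$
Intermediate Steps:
$w{\left(A \right)} = 0$
$l = - 4 \sqrt{93}$ ($l = - 4 \sqrt{63 + 30} = - 4 \sqrt{93} \approx -38.575$)
$\frac{1}{\left(w{\left(8 \right)} + l\right)^{2}} = \frac{1}{\left(0 - 4 \sqrt{93}\right)^{2}} = \frac{1}{\left(- 4 \sqrt{93}\right)^{2}} = \frac{1}{1488}$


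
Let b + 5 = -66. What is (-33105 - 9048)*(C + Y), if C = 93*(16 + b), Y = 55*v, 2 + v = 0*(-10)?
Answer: 220249425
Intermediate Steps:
b = -71 (b = -5 - 66 = -71)
v = -2 (v = -2 + 0*(-10) = -2 + 0 = -2)
Y = -110 (Y = 55*(-2) = -110)
C = -5115 (C = 93*(16 - 71) = 93*(-55) = -5115)
(-33105 - 9048)*(C + Y) = (-33105 - 9048)*(-5115 - 110) = -42153*(-5225) = 220249425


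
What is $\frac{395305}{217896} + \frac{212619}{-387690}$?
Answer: $\frac{17821160971}{14079350040} \approx 1.2658$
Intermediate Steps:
$\frac{395305}{217896} + \frac{212619}{-387690} = 395305 \cdot \frac{1}{217896} + 212619 \left(- \frac{1}{387690}\right) = \frac{395305}{217896} - \frac{70873}{129230} = \frac{17821160971}{14079350040}$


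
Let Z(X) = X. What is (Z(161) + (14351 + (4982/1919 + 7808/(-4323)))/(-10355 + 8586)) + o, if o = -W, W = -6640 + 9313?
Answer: -1275293216233/506046057 ≈ -2520.1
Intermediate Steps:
W = 2673
o = -2673 (o = -1*2673 = -2673)
(Z(161) + (14351 + (4982/1919 + 7808/(-4323)))/(-10355 + 8586)) + o = (161 + (14351 + (4982/1919 + 7808/(-4323)))/(-10355 + 8586)) - 2673 = (161 + (14351 + (4982*(1/1919) + 7808*(-1/4323)))/(-1769)) - 2673 = (161 + (14351 + (4982/1919 - 7808/4323))*(-1/1769)) - 2673 = (161 + (14351 + 6553634/8295837)*(-1/1769)) - 2673 = (161 + (119060110421/8295837)*(-1/1769)) - 2673 = (161 - 4105521049/506046057) - 2673 = 77367894128/506046057 - 2673 = -1275293216233/506046057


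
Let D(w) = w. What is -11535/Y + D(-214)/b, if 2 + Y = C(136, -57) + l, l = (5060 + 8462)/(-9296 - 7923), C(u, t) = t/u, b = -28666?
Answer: 387170656413121/107555448319 ≈ 3599.7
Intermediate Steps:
l = -13522/17219 (l = 13522/(-17219) = 13522*(-1/17219) = -13522/17219 ≈ -0.78530)
Y = -7504043/2341784 (Y = -2 + (-57/136 - 13522/17219) = -2 - 2820475/2341784 = -7504043/2341784 ≈ -3.2044)
-11535/Y + D(-214)/b = -11535/(-7504043/2341784) - 214/(-28666) = -11535*(-2341784/7504043) - 214*(-1/28666) = 27012478440/7504043 + 107/14333 = 387170656413121/107555448319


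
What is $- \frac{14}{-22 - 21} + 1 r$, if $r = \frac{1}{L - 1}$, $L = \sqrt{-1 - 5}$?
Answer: $\frac{- 29 i + 14 \sqrt{6}}{43 \left(i + \sqrt{6}\right)} \approx 0.18272 - 0.34993 i$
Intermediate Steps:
$L = i \sqrt{6}$ ($L = \sqrt{-6} = i \sqrt{6} \approx 2.4495 i$)
$r = \frac{1}{-1 + i \sqrt{6}}$ ($r = \frac{1}{i \sqrt{6} - 1} = \frac{1}{-1 + i \sqrt{6}} \approx -0.14286 - 0.34993 i$)
$- \frac{14}{-22 - 21} + 1 r = - \frac{14}{-22 - 21} + 1 \left(- \frac{i}{i + \sqrt{6}}\right) = - \frac{14}{-43} - \frac{i}{i + \sqrt{6}} = \left(-14\right) \left(- \frac{1}{43}\right) - \frac{i}{i + \sqrt{6}} = \frac{14}{43} - \frac{i}{i + \sqrt{6}}$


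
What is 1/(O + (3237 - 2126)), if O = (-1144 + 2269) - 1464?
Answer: 1/772 ≈ 0.0012953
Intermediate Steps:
O = -339 (O = 1125 - 1464 = -339)
1/(O + (3237 - 2126)) = 1/(-339 + (3237 - 2126)) = 1/(-339 + 1111) = 1/772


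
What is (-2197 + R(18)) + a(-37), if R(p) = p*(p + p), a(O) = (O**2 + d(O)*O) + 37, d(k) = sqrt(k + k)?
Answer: -143 - 37*I*sqrt(74) ≈ -143.0 - 318.29*I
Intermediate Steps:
d(k) = sqrt(2)*sqrt(k) (d(k) = sqrt(2*k) = sqrt(2)*sqrt(k))
a(O) = 37 + O**2 + sqrt(2)*O**(3/2) (a(O) = (O**2 + (sqrt(2)*sqrt(O))*O) + 37 = (O**2 + sqrt(2)*O**(3/2)) + 37 = 37 + O**2 + sqrt(2)*O**(3/2))
R(p) = 2*p**2 (R(p) = p*(2*p) = 2*p**2)
(-2197 + R(18)) + a(-37) = (-2197 + 2*18**2) + (37 + (-37)**2 + sqrt(2)*(-37)**(3/2)) = (-2197 + 2*324) + (37 + 1369 + sqrt(2)*(-37*I*sqrt(37))) = (-2197 + 648) + (37 + 1369 - 37*I*sqrt(74)) = -1549 + (1406 - 37*I*sqrt(74)) = -143 - 37*I*sqrt(74)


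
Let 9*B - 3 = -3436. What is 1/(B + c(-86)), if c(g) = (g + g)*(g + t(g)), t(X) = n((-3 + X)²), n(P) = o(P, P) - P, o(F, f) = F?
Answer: 9/129695 ≈ 6.9394e-5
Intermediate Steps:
B = -3433/9 (B = ⅓ + (⅑)*(-3436) = ⅓ - 3436/9 = -3433/9 ≈ -381.44)
n(P) = 0 (n(P) = P - P = 0)
t(X) = 0
c(g) = 2*g² (c(g) = (g + g)*(g + 0) = (2*g)*g = 2*g²)
1/(B + c(-86)) = 1/(-3433/9 + 2*(-86)²) = 1/(-3433/9 + 2*7396) = 1/(-3433/9 + 14792) = 1/(129695/9) = 9/129695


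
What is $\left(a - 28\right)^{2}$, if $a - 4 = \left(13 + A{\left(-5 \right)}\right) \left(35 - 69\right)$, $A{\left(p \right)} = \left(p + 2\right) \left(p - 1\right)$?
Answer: $1162084$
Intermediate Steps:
$A{\left(p \right)} = \left(-1 + p\right) \left(2 + p\right)$ ($A{\left(p \right)} = \left(2 + p\right) \left(-1 + p\right) = \left(-1 + p\right) \left(2 + p\right)$)
$a = -1050$ ($a = 4 + \left(13 - \left(7 - 25\right)\right) \left(35 - 69\right) = 4 + \left(13 - -18\right) \left(-34\right) = 4 + \left(13 + 18\right) \left(-34\right) = 4 + 31 \left(-34\right) = 4 - 1054 = -1050$)
$\left(a - 28\right)^{2} = \left(-1050 - 28\right)^{2} = \left(-1078\right)^{2} = 1162084$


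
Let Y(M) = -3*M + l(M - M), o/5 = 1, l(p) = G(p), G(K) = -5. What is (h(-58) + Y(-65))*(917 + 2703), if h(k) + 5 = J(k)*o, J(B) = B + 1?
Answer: -362000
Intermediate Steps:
l(p) = -5
o = 5 (o = 5*1 = 5)
J(B) = 1 + B
Y(M) = -5 - 3*M (Y(M) = -3*M - 5 = -5 - 3*M)
h(k) = 5*k (h(k) = -5 + (1 + k)*5 = -5 + (5 + 5*k) = 5*k)
(h(-58) + Y(-65))*(917 + 2703) = (5*(-58) + (-5 - 3*(-65)))*(917 + 2703) = (-290 + (-5 + 195))*3620 = (-290 + 190)*3620 = -100*3620 = -362000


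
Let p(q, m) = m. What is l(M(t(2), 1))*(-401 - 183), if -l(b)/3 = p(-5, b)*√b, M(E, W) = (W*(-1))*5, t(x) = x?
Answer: -8760*I*√5 ≈ -19588.0*I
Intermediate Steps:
M(E, W) = -5*W (M(E, W) = -W*5 = -5*W)
l(b) = -3*b^(3/2) (l(b) = -3*b*√b = -3*b^(3/2))
l(M(t(2), 1))*(-401 - 183) = (-3*(-5*I*√5))*(-401 - 183) = -(-15)*I*√5*(-584) = (15*I*√5)*(-584) = -8760*I*√5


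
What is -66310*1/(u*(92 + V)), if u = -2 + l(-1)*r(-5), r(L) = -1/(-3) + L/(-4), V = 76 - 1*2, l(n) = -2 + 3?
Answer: 79572/83 ≈ 958.70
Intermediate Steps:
l(n) = 1
V = 74 (V = 76 - 2 = 74)
r(L) = 1/3 - L/4 (r(L) = -1*(-1/3) + L*(-1/4) = 1/3 - L/4)
u = -5/12 (u = -2 + 1*(1/3 - 1/4*(-5)) = -2 + 1*(1/3 + 5/4) = -2 + 1*(19/12) = -2 + 19/12 = -5/12 ≈ -0.41667)
-66310*1/(u*(92 + V)) = -66310*(-12/(5*(92 + 74))) = -66310/((-5/12*166)) = -66310/(-415/6) = -66310*(-6/415) = 79572/83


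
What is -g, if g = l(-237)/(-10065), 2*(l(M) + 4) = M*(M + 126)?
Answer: 26299/20130 ≈ 1.3065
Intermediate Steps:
l(M) = -4 + M*(126 + M)/2 (l(M) = -4 + (M*(M + 126))/2 = -4 + (M*(126 + M))/2 = -4 + M*(126 + M)/2)
g = -26299/20130 (g = (-4 + (½)*(-237)² + 63*(-237))/(-10065) = (-4 + (½)*56169 - 14931)*(-1/10065) = (-4 + 56169/2 - 14931)*(-1/10065) = (26299/2)*(-1/10065) = -26299/20130 ≈ -1.3065)
-g = -1*(-26299/20130) = 26299/20130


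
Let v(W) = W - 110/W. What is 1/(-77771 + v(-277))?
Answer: -277/21619186 ≈ -1.2813e-5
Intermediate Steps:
v(W) = W - 110/W
1/(-77771 + v(-277)) = 1/(-77771 + (-277 - 110/(-277))) = 1/(-77771 + (-277 - 110*(-1/277))) = 1/(-77771 + (-277 + 110/277)) = 1/(-77771 - 76619/277) = 1/(-21619186/277) = -277/21619186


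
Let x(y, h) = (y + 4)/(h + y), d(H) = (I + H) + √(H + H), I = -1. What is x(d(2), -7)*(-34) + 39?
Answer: 197/2 ≈ 98.500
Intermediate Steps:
d(H) = -1 + H + √2*√H (d(H) = (-1 + H) + √(H + H) = (-1 + H) + √(2*H) = (-1 + H) + √2*√H = -1 + H + √2*√H)
x(y, h) = (4 + y)/(h + y)
x(d(2), -7)*(-34) + 39 = ((4 + (-1 + 2 + √2*√2))/(-7 + (-1 + 2 + √2*√2)))*(-34) + 39 = ((4 + (-1 + 2 + 2))/(-7 + (-1 + 2 + 2)))*(-34) + 39 = ((4 + 3)/(-7 + 3))*(-34) + 39 = (7/(-4))*(-34) + 39 = -¼*7*(-34) + 39 = -7/4*(-34) + 39 = 119/2 + 39 = 197/2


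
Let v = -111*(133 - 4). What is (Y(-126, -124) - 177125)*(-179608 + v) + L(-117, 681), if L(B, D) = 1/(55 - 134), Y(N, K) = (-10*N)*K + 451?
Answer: 5100320048961/79 ≈ 6.4561e+10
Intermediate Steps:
Y(N, K) = 451 - 10*K*N (Y(N, K) = -10*K*N + 451 = 451 - 10*K*N)
L(B, D) = -1/79 (L(B, D) = 1/(-79) = -1/79)
v = -14319 (v = -111*129 = -14319)
(Y(-126, -124) - 177125)*(-179608 + v) + L(-117, 681) = ((451 - 10*(-124)*(-126)) - 177125)*(-179608 - 14319) - 1/79 = ((451 - 156240) - 177125)*(-193927) - 1/79 = (-155789 - 177125)*(-193927) - 1/79 = -332914*(-193927) - 1/79 = 64561013278 - 1/79 = 5100320048961/79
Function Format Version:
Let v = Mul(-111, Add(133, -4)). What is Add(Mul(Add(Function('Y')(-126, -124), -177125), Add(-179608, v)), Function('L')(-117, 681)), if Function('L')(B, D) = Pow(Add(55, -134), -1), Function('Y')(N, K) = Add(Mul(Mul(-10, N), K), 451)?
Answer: Rational(5100320048961, 79) ≈ 6.4561e+10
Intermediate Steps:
Function('Y')(N, K) = Add(451, Mul(-10, K, N)) (Function('Y')(N, K) = Add(Mul(-10, K, N), 451) = Add(451, Mul(-10, K, N)))
Function('L')(B, D) = Rational(-1, 79) (Function('L')(B, D) = Pow(-79, -1) = Rational(-1, 79))
v = -14319 (v = Mul(-111, 129) = -14319)
Add(Mul(Add(Function('Y')(-126, -124), -177125), Add(-179608, v)), Function('L')(-117, 681)) = Add(Mul(Add(Add(451, Mul(-10, -124, -126)), -177125), Add(-179608, -14319)), Rational(-1, 79)) = Add(Mul(Add(Add(451, -156240), -177125), -193927), Rational(-1, 79)) = Add(Mul(Add(-155789, -177125), -193927), Rational(-1, 79)) = Add(Mul(-332914, -193927), Rational(-1, 79)) = Add(64561013278, Rational(-1, 79)) = Rational(5100320048961, 79)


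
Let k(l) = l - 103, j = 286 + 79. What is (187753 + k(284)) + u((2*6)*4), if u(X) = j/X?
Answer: 9021197/48 ≈ 1.8794e+5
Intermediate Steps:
j = 365
u(X) = 365/X
k(l) = -103 + l
(187753 + k(284)) + u((2*6)*4) = (187753 + (-103 + 284)) + 365/(((2*6)*4)) = (187753 + 181) + 365/((12*4)) = 187934 + 365/48 = 9021197/48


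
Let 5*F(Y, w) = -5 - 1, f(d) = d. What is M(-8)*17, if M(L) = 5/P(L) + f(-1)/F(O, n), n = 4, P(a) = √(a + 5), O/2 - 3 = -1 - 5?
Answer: 85/6 - 85*I*√3/3 ≈ 14.167 - 49.075*I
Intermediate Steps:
O = -6 (O = 6 + 2*(-1 - 5) = 6 + 2*(-6) = 6 - 12 = -6)
P(a) = √(5 + a)
F(Y, w) = -6/5 (F(Y, w) = (-5 - 1)/5 = (⅕)*(-6) = -6/5)
M(L) = ⅚ + 5/√(5 + L) (M(L) = 5/(√(5 + L)) - 1/(-6/5) = 5/√(5 + L) - 1*(-⅚) = 5/√(5 + L) + ⅚ = ⅚ + 5/√(5 + L))
M(-8)*17 = (⅚ + 5/√(5 - 8))*17 = (⅚ + 5/√(-3))*17 = (⅚ + 5*(-I*√3/3))*17 = (⅚ - 5*I*√3/3)*17 = 85/6 - 85*I*√3/3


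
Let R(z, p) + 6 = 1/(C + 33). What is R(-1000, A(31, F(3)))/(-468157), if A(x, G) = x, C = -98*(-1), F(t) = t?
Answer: 785/61328567 ≈ 1.2800e-5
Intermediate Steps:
C = 98
R(z, p) = -785/131 (R(z, p) = -6 + 1/(98 + 33) = -6 + 1/131 = -785/131)
R(-1000, A(31, F(3)))/(-468157) = -785/131/(-468157) = -785/131*(-1/468157) = 785/61328567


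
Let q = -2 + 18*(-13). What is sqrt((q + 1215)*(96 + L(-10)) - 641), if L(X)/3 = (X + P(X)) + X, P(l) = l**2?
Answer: sqrt(328303) ≈ 572.98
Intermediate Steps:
q = -236 (q = -2 - 234 = -236)
L(X) = 3*X**2 + 6*X (L(X) = 3*((X + X**2) + X) = 3*(X**2 + 2*X) = 3*X**2 + 6*X)
sqrt((q + 1215)*(96 + L(-10)) - 641) = sqrt((-236 + 1215)*(96 + 3*(-10)*(2 - 10)) - 641) = sqrt(979*(96 + 3*(-10)*(-8)) - 641) = sqrt(979*(96 + 240) - 641) = sqrt(979*336 - 641) = sqrt(328944 - 641) = sqrt(328303)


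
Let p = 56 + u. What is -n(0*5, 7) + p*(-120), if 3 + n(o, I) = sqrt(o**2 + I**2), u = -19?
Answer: -4444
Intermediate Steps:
n(o, I) = -3 + sqrt(I**2 + o**2) (n(o, I) = -3 + sqrt(o**2 + I**2) = -3 + sqrt(I**2 + o**2))
p = 37 (p = 56 - 19 = 37)
-n(0*5, 7) + p*(-120) = -(-3 + sqrt(7**2 + (0*5)**2)) + 37*(-120) = -(-3 + sqrt(49 + 0**2)) - 4440 = -(-3 + sqrt(49 + 0)) - 4440 = -(-3 + sqrt(49)) - 4440 = -(-3 + 7) - 4440 = -1*4 - 4440 = -4 - 4440 = -4444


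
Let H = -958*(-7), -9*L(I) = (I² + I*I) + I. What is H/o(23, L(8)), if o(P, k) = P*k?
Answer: -30177/1564 ≈ -19.295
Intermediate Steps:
L(I) = -2*I²/9 - I/9 (L(I) = -((I² + I*I) + I)/9 = -((I² + I²) + I)/9 = -(2*I² + I)/9 = -(I + 2*I²)/9 = -2*I²/9 - I/9)
H = 6706
H/o(23, L(8)) = 6706/((23*(-⅑*8*(1 + 2*8)))) = 6706/((23*(-⅑*8*(1 + 16)))) = 6706/((23*(-⅑*8*17))) = 6706/((23*(-136/9))) = 6706/(-3128/9) = 6706*(-9/3128) = -30177/1564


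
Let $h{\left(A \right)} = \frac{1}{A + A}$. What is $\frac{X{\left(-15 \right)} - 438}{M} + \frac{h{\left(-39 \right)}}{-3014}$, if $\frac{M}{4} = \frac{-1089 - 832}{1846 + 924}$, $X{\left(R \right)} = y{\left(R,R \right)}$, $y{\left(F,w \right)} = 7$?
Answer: $\frac{70167323431}{451611732} \approx 155.37$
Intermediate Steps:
$X{\left(R \right)} = 7$
$M = - \frac{3842}{1385}$ ($M = 4 \frac{-1089 - 832}{1846 + 924} = 4 \left(- \frac{1921}{2770}\right) = - \frac{3842}{1385} \approx -2.774$)
$h{\left(A \right)} = \frac{1}{2 A}$
$\frac{X{\left(-15 \right)} - 438}{M} + \frac{h{\left(-39 \right)}}{-3014} = \frac{7 - 438}{- \frac{3842}{1385}} + \frac{\frac{1}{2} \frac{1}{-39}}{-3014} = \left(-431\right) \left(- \frac{1385}{3842}\right) + \frac{1}{2} \left(- \frac{1}{39}\right) \left(- \frac{1}{3014}\right) = \frac{596935}{3842} - - \frac{1}{235092} = \frac{596935}{3842} + \frac{1}{235092} = \frac{70167323431}{451611732}$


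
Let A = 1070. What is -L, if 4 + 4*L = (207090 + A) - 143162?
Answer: -32497/2 ≈ -16249.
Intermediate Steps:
L = 32497/2 (L = -1 + ((207090 + 1070) - 143162)/4 = -1 + (208160 - 143162)/4 = -1 + (¼)*64998 = -1 + 32499/2 = 32497/2 ≈ 16249.)
-L = -1*32497/2 = -32497/2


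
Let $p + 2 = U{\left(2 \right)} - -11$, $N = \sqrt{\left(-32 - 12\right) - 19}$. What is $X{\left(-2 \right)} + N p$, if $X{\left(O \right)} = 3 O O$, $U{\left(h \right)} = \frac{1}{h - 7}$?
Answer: $12 + \frac{132 i \sqrt{7}}{5} \approx 12.0 + 69.848 i$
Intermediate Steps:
$U{\left(h \right)} = \frac{1}{-7 + h}$
$X{\left(O \right)} = 3 O^{2}$
$N = 3 i \sqrt{7}$ ($N = \sqrt{\left(-32 - 12\right) - 19} = \sqrt{-44 - 19} = \sqrt{-63} = 3 i \sqrt{7} \approx 7.9373 i$)
$p = \frac{44}{5}$ ($p = -2 + \left(\frac{1}{-7 + 2} - -11\right) = -2 + \left(\frac{1}{-5} + 11\right) = -2 + \left(- \frac{1}{5} + 11\right) = -2 + \frac{54}{5} = \frac{44}{5} \approx 8.8$)
$X{\left(-2 \right)} + N p = 3 \left(-2\right)^{2} + 3 i \sqrt{7} \cdot \frac{44}{5} = 3 \cdot 4 + \frac{132 i \sqrt{7}}{5} = 12 + \frac{132 i \sqrt{7}}{5}$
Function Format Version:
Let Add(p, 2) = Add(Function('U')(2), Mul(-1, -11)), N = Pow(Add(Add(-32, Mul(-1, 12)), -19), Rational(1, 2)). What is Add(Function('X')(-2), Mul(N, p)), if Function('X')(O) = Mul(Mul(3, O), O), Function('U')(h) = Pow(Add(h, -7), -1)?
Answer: Add(12, Mul(Rational(132, 5), I, Pow(7, Rational(1, 2)))) ≈ Add(12.000, Mul(69.848, I))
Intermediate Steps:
Function('U')(h) = Pow(Add(-7, h), -1)
Function('X')(O) = Mul(3, Pow(O, 2))
N = Mul(3, I, Pow(7, Rational(1, 2))) (N = Pow(Add(Add(-32, -12), -19), Rational(1, 2)) = Pow(Add(-44, -19), Rational(1, 2)) = Pow(-63, Rational(1, 2)) = Mul(3, I, Pow(7, Rational(1, 2))) ≈ Mul(7.9373, I))
p = Rational(44, 5) (p = Add(-2, Add(Pow(Add(-7, 2), -1), Mul(-1, -11))) = Add(-2, Add(Pow(-5, -1), 11)) = Add(-2, Add(Rational(-1, 5), 11)) = Add(-2, Rational(54, 5)) = Rational(44, 5) ≈ 8.8000)
Add(Function('X')(-2), Mul(N, p)) = Add(Mul(3, Pow(-2, 2)), Mul(Mul(3, I, Pow(7, Rational(1, 2))), Rational(44, 5))) = Add(Mul(3, 4), Mul(Rational(132, 5), I, Pow(7, Rational(1, 2)))) = Add(12, Mul(Rational(132, 5), I, Pow(7, Rational(1, 2))))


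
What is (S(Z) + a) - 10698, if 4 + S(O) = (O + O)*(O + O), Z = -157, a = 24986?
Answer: 112880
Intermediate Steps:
S(O) = -4 + 4*O² (S(O) = -4 + (O + O)*(O + O) = -4 + (2*O)*(2*O) = -4 + 4*O²)
(S(Z) + a) - 10698 = ((-4 + 4*(-157)²) + 24986) - 10698 = ((-4 + 4*24649) + 24986) - 10698 = ((-4 + 98596) + 24986) - 10698 = (98592 + 24986) - 10698 = 123578 - 10698 = 112880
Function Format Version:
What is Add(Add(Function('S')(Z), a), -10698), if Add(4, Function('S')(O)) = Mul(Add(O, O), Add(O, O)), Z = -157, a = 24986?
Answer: 112880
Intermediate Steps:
Function('S')(O) = Add(-4, Mul(4, Pow(O, 2))) (Function('S')(O) = Add(-4, Mul(Add(O, O), Add(O, O))) = Add(-4, Mul(Mul(2, O), Mul(2, O))) = Add(-4, Mul(4, Pow(O, 2))))
Add(Add(Function('S')(Z), a), -10698) = Add(Add(Add(-4, Mul(4, Pow(-157, 2))), 24986), -10698) = Add(Add(Add(-4, Mul(4, 24649)), 24986), -10698) = Add(Add(Add(-4, 98596), 24986), -10698) = Add(Add(98592, 24986), -10698) = Add(123578, -10698) = 112880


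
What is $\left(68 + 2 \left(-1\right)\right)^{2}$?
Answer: $4356$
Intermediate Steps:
$\left(68 + 2 \left(-1\right)\right)^{2} = \left(68 - 2\right)^{2} = 66^{2} = 4356$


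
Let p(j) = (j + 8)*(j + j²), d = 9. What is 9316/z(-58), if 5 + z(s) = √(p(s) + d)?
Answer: -11645/41329 - 2329*I*√165291/41329 ≈ -0.28176 - 22.911*I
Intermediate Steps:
p(j) = (8 + j)*(j + j²)
z(s) = -5 + √(9 + s*(8 + s² + 9*s)) (z(s) = -5 + √(s*(8 + s² + 9*s) + 9) = -5 + √(9 + s*(8 + s² + 9*s)))
9316/z(-58) = 9316/(-5 + √(9 - 58*(8 + (-58)² + 9*(-58)))) = 9316/(-5 + √(9 - 58*(8 + 3364 - 522))) = 9316/(-5 + √(9 - 58*2850)) = 9316/(-5 + √(9 - 165300)) = 9316/(-5 + √(-165291)) = 9316/(-5 + I*√165291)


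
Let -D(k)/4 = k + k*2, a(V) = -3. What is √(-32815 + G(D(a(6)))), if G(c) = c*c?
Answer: I*√31519 ≈ 177.54*I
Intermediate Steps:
D(k) = -12*k (D(k) = -4*(k + k*2) = -4*(k + 2*k) = -12*k)
G(c) = c²
√(-32815 + G(D(a(6)))) = √(-32815 + (-12*(-3))²) = √(-32815 + 36²) = √(-32815 + 1296) = √(-31519) = I*√31519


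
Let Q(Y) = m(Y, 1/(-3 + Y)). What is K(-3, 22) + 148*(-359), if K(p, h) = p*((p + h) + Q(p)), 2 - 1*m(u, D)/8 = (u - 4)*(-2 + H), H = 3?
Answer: -53405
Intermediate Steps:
m(u, D) = 48 - 8*u (m(u, D) = 16 - 8*(u - 4)*(-2 + 3) = 16 - 8*(-4 + u) = 16 + (32 - 8*u) = 48 - 8*u)
Q(Y) = 48 - 8*Y
K(p, h) = p*(48 + h - 7*p) (K(p, h) = p*((p + h) + (48 - 8*p)) = p*((h + p) + (48 - 8*p)) = p*(48 + h - 7*p))
K(-3, 22) + 148*(-359) = -3*(48 + 22 - 7*(-3)) + 148*(-359) = -3*(48 + 22 + 21) - 53132 = -3*91 - 53132 = -273 - 53132 = -53405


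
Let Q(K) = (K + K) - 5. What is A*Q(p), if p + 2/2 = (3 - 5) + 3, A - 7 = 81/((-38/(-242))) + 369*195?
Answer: -6885395/19 ≈ -3.6239e+5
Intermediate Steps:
A = 1377079/19 (A = 7 + (81/((-38/(-242))) + 369*195) = 7 + (81/((-38*(-1/242))) + 71955) = 7 + (81/(19/121) + 71955) = 7 + (81*(121/19) + 71955) = 7 + (9801/19 + 71955) = 7 + 1376946/19 = 1377079/19 ≈ 72478.)
p = 0 (p = -1 + ((3 - 5) + 3) = -1 + (-2 + 3) = -1 + 1 = 0)
Q(K) = -5 + 2*K (Q(K) = 2*K - 5 = -5 + 2*K)
A*Q(p) = 1377079*(-5 + 2*0)/19 = 1377079*(-5 + 0)/19 = (1377079/19)*(-5) = -6885395/19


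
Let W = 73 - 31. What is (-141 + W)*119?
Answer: -11781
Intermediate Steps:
W = 42
(-141 + W)*119 = (-141 + 42)*119 = -99*119 = -11781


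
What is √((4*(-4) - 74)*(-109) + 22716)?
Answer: 3*√3614 ≈ 180.35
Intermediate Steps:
√((4*(-4) - 74)*(-109) + 22716) = √((-16 - 74)*(-109) + 22716) = √(-90*(-109) + 22716) = √(9810 + 22716) = √32526 = 3*√3614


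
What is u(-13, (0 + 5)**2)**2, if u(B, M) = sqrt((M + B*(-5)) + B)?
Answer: 77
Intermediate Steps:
u(B, M) = sqrt(M - 4*B) (u(B, M) = sqrt((M - 5*B) + B) = sqrt(M - 4*B))
u(-13, (0 + 5)**2)**2 = (sqrt((0 + 5)**2 - 4*(-13)))**2 = (sqrt(5**2 + 52))**2 = (sqrt(25 + 52))**2 = (sqrt(77))**2 = 77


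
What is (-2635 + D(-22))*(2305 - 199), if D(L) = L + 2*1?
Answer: -5591430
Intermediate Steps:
D(L) = 2 + L (D(L) = L + 2 = 2 + L)
(-2635 + D(-22))*(2305 - 199) = (-2635 + (2 - 22))*(2305 - 199) = (-2635 - 20)*2106 = -2655*2106 = -5591430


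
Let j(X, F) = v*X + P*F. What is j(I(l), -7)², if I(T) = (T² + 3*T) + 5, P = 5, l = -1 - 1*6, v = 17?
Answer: 276676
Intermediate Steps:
l = -7 (l = -1 - 6 = -7)
I(T) = 5 + T² + 3*T
j(X, F) = 5*F + 17*X (j(X, F) = 17*X + 5*F = 5*F + 17*X)
j(I(l), -7)² = (5*(-7) + 17*(5 + (-7)² + 3*(-7)))² = (-35 + 17*(5 + 49 - 21))² = (-35 + 17*33)² = (-35 + 561)² = 526² = 276676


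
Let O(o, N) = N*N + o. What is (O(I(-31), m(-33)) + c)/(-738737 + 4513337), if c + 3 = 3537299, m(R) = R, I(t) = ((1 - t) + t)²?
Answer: 196577/209700 ≈ 0.93742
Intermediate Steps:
I(t) = 1 (I(t) = 1² = 1)
c = 3537296 (c = -3 + 3537299 = 3537296)
O(o, N) = o + N² (O(o, N) = N² + o = o + N²)
(O(I(-31), m(-33)) + c)/(-738737 + 4513337) = ((1 + (-33)²) + 3537296)/(-738737 + 4513337) = ((1 + 1089) + 3537296)/3774600 = (1090 + 3537296)*(1/3774600) = 3538386*(1/3774600) = 196577/209700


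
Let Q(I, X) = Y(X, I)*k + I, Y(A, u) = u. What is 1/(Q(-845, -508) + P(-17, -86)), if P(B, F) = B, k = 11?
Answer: -1/10157 ≈ -9.8454e-5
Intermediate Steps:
Q(I, X) = 12*I (Q(I, X) = I*11 + I = 11*I + I = 12*I)
1/(Q(-845, -508) + P(-17, -86)) = 1/(12*(-845) - 17) = 1/(-10140 - 17) = 1/(-10157) = -1/10157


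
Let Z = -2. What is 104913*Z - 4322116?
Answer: -4531942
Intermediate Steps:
104913*Z - 4322116 = 104913*(-2) - 4322116 = -209826 - 4322116 = -4531942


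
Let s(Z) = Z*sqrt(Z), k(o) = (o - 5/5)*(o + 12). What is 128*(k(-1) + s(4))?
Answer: -1792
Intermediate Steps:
k(o) = (-1 + o)*(12 + o) (k(o) = (o - 5*1/5)*(12 + o) = (o - 1)*(12 + o) = (-1 + o)*(12 + o))
s(Z) = Z**(3/2)
128*(k(-1) + s(4)) = 128*((-12 + (-1)**2 + 11*(-1)) + 4**(3/2)) = 128*((-12 + 1 - 11) + 8) = 128*(-22 + 8) = 128*(-14) = -1792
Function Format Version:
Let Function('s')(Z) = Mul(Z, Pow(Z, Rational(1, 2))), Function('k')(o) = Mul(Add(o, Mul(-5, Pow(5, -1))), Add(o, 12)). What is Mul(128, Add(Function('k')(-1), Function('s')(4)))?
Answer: -1792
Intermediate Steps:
Function('k')(o) = Mul(Add(-1, o), Add(12, o)) (Function('k')(o) = Mul(Add(o, Mul(-5, Rational(1, 5))), Add(12, o)) = Mul(Add(o, -1), Add(12, o)) = Mul(Add(-1, o), Add(12, o)))
Function('s')(Z) = Pow(Z, Rational(3, 2))
Mul(128, Add(Function('k')(-1), Function('s')(4))) = Mul(128, Add(Add(-12, Pow(-1, 2), Mul(11, -1)), Pow(4, Rational(3, 2)))) = Mul(128, Add(Add(-12, 1, -11), 8)) = Mul(128, Add(-22, 8)) = Mul(128, -14) = -1792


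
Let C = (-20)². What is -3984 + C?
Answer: -3584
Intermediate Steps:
C = 400
-3984 + C = -3984 + 400 = -3584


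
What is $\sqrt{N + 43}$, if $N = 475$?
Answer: $\sqrt{518} \approx 22.76$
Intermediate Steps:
$\sqrt{N + 43} = \sqrt{475 + 43} = \sqrt{518}$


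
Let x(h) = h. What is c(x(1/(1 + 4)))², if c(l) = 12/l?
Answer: 3600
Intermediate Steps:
c(x(1/(1 + 4)))² = (12/(1/(1 + 4)))² = (12/(1/5))² = (12/(⅕))² = (12*5)² = 60² = 3600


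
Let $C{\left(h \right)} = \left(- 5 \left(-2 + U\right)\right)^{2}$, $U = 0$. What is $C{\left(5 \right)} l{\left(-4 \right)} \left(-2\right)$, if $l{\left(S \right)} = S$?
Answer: $800$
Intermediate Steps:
$C{\left(h \right)} = 100$ ($C{\left(h \right)} = \left(- 5 \left(-2 + 0\right)\right)^{2} = \left(\left(-5\right) \left(-2\right)\right)^{2} = 10^{2} = 100$)
$C{\left(5 \right)} l{\left(-4 \right)} \left(-2\right) = 100 \left(-4\right) \left(-2\right) = \left(-400\right) \left(-2\right) = 800$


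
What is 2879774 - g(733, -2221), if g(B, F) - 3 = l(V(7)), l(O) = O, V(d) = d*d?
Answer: 2879722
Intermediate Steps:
V(d) = d**2
g(B, F) = 52 (g(B, F) = 3 + 7**2 = 3 + 49 = 52)
2879774 - g(733, -2221) = 2879774 - 1*52 = 2879774 - 52 = 2879722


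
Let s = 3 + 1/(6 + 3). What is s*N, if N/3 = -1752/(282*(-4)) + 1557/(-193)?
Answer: -1654520/27213 ≈ -60.799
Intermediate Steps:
N = -177270/9071 (N = 3*(-1752/(282*(-4)) + 1557/(-193)) = 3*(-1752/(-1128) + 1557*(-1/193)) = 3*(-1752*(-1/1128) - 1557/193) = 3*(73/47 - 1557/193) = 3*(-59090/9071) = -177270/9071 ≈ -19.543)
s = 28/9 (s = 3 + 1/9 = 28/9 ≈ 3.1111)
s*N = (28/9)*(-177270/9071) = -1654520/27213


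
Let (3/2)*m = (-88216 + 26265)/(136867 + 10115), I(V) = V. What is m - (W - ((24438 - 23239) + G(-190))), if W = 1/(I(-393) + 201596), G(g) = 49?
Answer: 55348601668186/44359829019 ≈ 1247.7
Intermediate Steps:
m = -61951/220473 (m = 2*((-88216 + 26265)/(136867 + 10115))/3 = 2*(-61951/146982)/3 = 2*(-61951*1/146982)/3 = (⅔)*(-61951/146982) = -61951/220473 ≈ -0.28099)
W = 1/201203 (W = 1/(-393 + 201596) = 1/201203 ≈ 4.9701e-6)
m - (W - ((24438 - 23239) + G(-190))) = -61951/220473 - (1/201203 - ((24438 - 23239) + 49)) = -61951/220473 - (1/201203 - (1199 + 49)) = -61951/220473 - (1/201203 - 1*1248) = -61951/220473 - (1/201203 - 1248) = -61951/220473 - 1*(-251101343/201203) = -61951/220473 + 251101343/201203 = 55348601668186/44359829019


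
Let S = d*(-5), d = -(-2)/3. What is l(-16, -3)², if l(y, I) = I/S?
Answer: 81/100 ≈ 0.81000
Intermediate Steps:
d = ⅔ (d = -(-2)/3 = -1*(-⅔) = ⅔ ≈ 0.66667)
S = -10/3 (S = (⅔)*(-5) = -10/3 ≈ -3.3333)
l(y, I) = -3*I/10 (l(y, I) = I/(-10/3) = I*(-3/10) = -3*I/10)
l(-16, -3)² = (-3/10*(-3))² = (9/10)² = 81/100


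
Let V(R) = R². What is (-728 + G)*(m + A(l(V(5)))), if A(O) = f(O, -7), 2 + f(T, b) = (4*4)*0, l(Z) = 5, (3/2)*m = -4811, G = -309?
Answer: 9984236/3 ≈ 3.3281e+6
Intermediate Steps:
m = -9622/3 (m = (⅔)*(-4811) = -9622/3 ≈ -3207.3)
f(T, b) = -2 (f(T, b) = -2 + (4*4)*0 = -2 + 16*0 = -2 + 0 = -2)
A(O) = -2
(-728 + G)*(m + A(l(V(5)))) = (-728 - 309)*(-9622/3 - 2) = -1037*(-9628/3) = 9984236/3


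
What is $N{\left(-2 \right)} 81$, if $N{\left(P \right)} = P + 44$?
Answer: $3402$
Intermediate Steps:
$N{\left(P \right)} = 44 + P$
$N{\left(-2 \right)} 81 = \left(44 - 2\right) 81 = 42 \cdot 81 = 3402$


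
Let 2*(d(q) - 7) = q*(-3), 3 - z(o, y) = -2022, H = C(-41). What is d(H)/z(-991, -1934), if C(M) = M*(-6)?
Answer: -362/2025 ≈ -0.17877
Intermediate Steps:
C(M) = -6*M
H = 246 (H = -6*(-41) = 246)
z(o, y) = 2025 (z(o, y) = 3 - 1*(-2022) = 3 + 2022 = 2025)
d(q) = 7 - 3*q/2 (d(q) = 7 + (q*(-3))/2 = 7 + (-3*q)/2 = 7 - 3*q/2)
d(H)/z(-991, -1934) = (7 - 3/2*246)/2025 = (7 - 369)*(1/2025) = -362*1/2025 = -362/2025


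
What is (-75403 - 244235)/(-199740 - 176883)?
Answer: 3674/4329 ≈ 0.84869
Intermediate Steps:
(-75403 - 244235)/(-199740 - 176883) = -319638/(-376623) = -319638*(-1/376623) = 3674/4329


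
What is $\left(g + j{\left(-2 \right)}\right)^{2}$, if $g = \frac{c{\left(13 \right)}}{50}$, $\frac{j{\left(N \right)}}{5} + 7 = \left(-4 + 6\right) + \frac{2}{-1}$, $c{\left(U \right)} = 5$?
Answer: $\frac{121801}{100} \approx 1218.0$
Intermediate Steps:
$j{\left(N \right)} = -35$ ($j{\left(N \right)} = -35 + 5 \left(\left(-4 + 6\right) + \frac{2}{-1}\right) = -35 + 5 \left(2 + 2 \left(-1\right)\right) = -35 + 5 \left(2 - 2\right) = -35 + 5 \cdot 0 = -35 + 0 = -35$)
$g = \frac{1}{10}$ ($g = \frac{5}{50} = 5 \cdot \frac{1}{50} = \frac{1}{10} \approx 0.1$)
$\left(g + j{\left(-2 \right)}\right)^{2} = \left(\frac{1}{10} - 35\right)^{2} = \left(- \frac{349}{10}\right)^{2} = \frac{121801}{100}$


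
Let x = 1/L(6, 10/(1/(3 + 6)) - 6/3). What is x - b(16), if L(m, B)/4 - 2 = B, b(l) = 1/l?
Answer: -43/720 ≈ -0.059722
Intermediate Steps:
L(m, B) = 8 + 4*B
x = 1/360 (x = 1/(8 + 4*(10/(1/(3 + 6)) - 6/3)) = 1/(8 + 4*(10/(1/9) - 6*⅓)) = 1/(8 + 4*(10/(⅑) - 2)) = 1/(8 + 4*(10*9 - 2)) = 1/(8 + 4*(90 - 2)) = 1/(8 + 4*88) = 1/(8 + 352) = 1/360 ≈ 0.0027778)
x - b(16) = 1/360 - 1/16 = -43/720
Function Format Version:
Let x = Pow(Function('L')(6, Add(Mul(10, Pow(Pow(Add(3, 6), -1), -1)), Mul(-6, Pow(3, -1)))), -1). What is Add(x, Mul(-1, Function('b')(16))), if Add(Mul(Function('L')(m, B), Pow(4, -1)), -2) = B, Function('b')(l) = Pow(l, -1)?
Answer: Rational(-43, 720) ≈ -0.059722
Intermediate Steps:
Function('L')(m, B) = Add(8, Mul(4, B))
x = Rational(1, 360) (x = Pow(Add(8, Mul(4, Add(Mul(10, Pow(Pow(Add(3, 6), -1), -1)), Mul(-6, Pow(3, -1))))), -1) = Pow(Add(8, Mul(4, Add(Mul(10, Pow(Pow(9, -1), -1)), Mul(-6, Rational(1, 3))))), -1) = Pow(Add(8, Mul(4, Add(Mul(10, Pow(Rational(1, 9), -1)), -2))), -1) = Pow(Add(8, Mul(4, Add(Mul(10, 9), -2))), -1) = Pow(Add(8, Mul(4, Add(90, -2))), -1) = Pow(Add(8, Mul(4, 88)), -1) = Pow(Add(8, 352), -1) = Pow(360, -1) = Rational(1, 360) ≈ 0.0027778)
Add(x, Mul(-1, Function('b')(16))) = Add(Rational(1, 360), Mul(-1, Pow(16, -1))) = Add(Rational(1, 360), Mul(-1, Rational(1, 16))) = Add(Rational(1, 360), Rational(-1, 16)) = Rational(-43, 720)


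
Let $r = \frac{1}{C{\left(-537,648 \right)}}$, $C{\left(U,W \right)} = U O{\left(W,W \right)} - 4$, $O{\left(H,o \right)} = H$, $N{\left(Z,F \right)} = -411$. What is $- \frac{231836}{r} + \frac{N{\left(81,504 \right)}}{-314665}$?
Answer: $\frac{25385375865621611}{314665} \approx 8.0674 \cdot 10^{10}$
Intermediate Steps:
$C{\left(U,W \right)} = -4 + U W$ ($C{\left(U,W \right)} = U W - 4 = -4 + U W$)
$r = - \frac{1}{347980}$ ($r = \frac{1}{-4 - 347976} = \frac{1}{-347980} = - \frac{1}{347980} \approx -2.8737 \cdot 10^{-6}$)
$- \frac{231836}{r} + \frac{N{\left(81,504 \right)}}{-314665} = - \frac{231836}{- \frac{1}{347980}} - \frac{411}{-314665} = \left(-231836\right) \left(-347980\right) - - \frac{411}{314665} = 80674291280 + \frac{411}{314665} = \frac{25385375865621611}{314665}$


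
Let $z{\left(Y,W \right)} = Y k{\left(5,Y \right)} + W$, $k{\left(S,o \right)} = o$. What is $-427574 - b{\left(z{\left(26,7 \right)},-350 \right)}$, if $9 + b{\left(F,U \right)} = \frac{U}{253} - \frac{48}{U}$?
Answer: $- \frac{18930385197}{44275} \approx -4.2756 \cdot 10^{5}$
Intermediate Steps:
$z{\left(Y,W \right)} = W + Y^{2}$ ($z{\left(Y,W \right)} = Y Y + W = Y^{2} + W = W + Y^{2}$)
$b{\left(F,U \right)} = -9 - \frac{48}{U} + \frac{U}{253}$ ($b{\left(F,U \right)} = -9 + \left(\frac{U}{253} - \frac{48}{U}\right) = -9 + \left(- \frac{48}{U} + \frac{U}{253}\right) = -9 - \frac{48}{U} + \frac{U}{253}$)
$-427574 - b{\left(z{\left(26,7 \right)},-350 \right)} = -427574 - \left(-9 - \frac{48}{-350} + \frac{1}{253} \left(-350\right)\right) = -427574 - \left(-9 - - \frac{24}{175} - \frac{350}{253}\right) = -427574 - \left(-9 + \frac{24}{175} - \frac{350}{253}\right) = -427574 - - \frac{453653}{44275} = -427574 + \frac{453653}{44275} = - \frac{18930385197}{44275}$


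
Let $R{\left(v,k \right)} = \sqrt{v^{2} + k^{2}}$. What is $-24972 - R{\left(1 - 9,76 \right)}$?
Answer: $-24972 - 4 \sqrt{365} \approx -25048.0$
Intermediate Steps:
$R{\left(v,k \right)} = \sqrt{k^{2} + v^{2}}$
$-24972 - R{\left(1 - 9,76 \right)} = -24972 - \sqrt{76^{2} + \left(1 - 9\right)^{2}} = -24972 - \sqrt{5776 + \left(-8\right)^{2}} = -24972 - \sqrt{5776 + 64} = -24972 - \sqrt{5840} = -24972 - 4 \sqrt{365}$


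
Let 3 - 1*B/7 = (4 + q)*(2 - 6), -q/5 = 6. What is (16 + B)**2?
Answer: 477481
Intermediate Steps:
q = -30 (q = -5*6 = -30)
B = -707 (B = 21 - 7*(4 - 30)*(2 - 6) = 21 - (-182)*(-4) = 21 - 7*104 = 21 - 728 = -707)
(16 + B)**2 = (16 - 707)**2 = (-691)**2 = 477481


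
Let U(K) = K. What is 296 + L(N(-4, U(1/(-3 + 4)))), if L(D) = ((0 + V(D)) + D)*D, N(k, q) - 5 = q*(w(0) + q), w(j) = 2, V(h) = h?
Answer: 424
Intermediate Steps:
N(k, q) = 5 + q*(2 + q)
L(D) = 2*D² (L(D) = ((0 + D) + D)*D = (D + D)*D = (2*D)*D = 2*D²)
296 + L(N(-4, U(1/(-3 + 4)))) = 296 + 2*(5 + (1/(-3 + 4))² + 2/(-3 + 4))² = 296 + 2*(5 + (1/1)² + 2/1)² = 296 + 2*(5 + 1² + 2*1)² = 296 + 2*(5 + 1 + 2)² = 296 + 2*8² = 296 + 2*64 = 296 + 128 = 424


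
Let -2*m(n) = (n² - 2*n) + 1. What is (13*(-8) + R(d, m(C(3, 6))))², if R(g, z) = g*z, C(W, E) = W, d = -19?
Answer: 4356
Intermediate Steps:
m(n) = -½ + n - n²/2 (m(n) = -((n² - 2*n) + 1)/2 = -(1 + n² - 2*n)/2 = -½ + n - n²/2)
(13*(-8) + R(d, m(C(3, 6))))² = (13*(-8) - 19*(-½ + 3 - ½*3²))² = (-104 - 19*(-½ + 3 - ½*9))² = (-104 - 19*(-½ + 3 - 9/2))² = (-104 - 19*(-2))² = (-104 + 38)² = (-66)² = 4356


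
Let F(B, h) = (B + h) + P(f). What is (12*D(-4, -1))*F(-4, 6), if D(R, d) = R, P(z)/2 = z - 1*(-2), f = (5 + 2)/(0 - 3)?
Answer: -64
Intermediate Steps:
f = -7/3 (f = 7/(-3) = 7*(-⅓) = -7/3 ≈ -2.3333)
P(z) = 4 + 2*z (P(z) = 2*(z - 1*(-2)) = 2*(z + 2) = 2*(2 + z) = 4 + 2*z)
F(B, h) = -⅔ + B + h (F(B, h) = (B + h) + (4 + 2*(-7/3)) = (B + h) + (4 - 14/3) = (B + h) - ⅔ = -⅔ + B + h)
(12*D(-4, -1))*F(-4, 6) = (12*(-4))*(-⅔ - 4 + 6) = -48*4/3 = -64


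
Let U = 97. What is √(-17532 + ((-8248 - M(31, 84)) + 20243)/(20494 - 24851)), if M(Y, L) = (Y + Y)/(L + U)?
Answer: I*√10905156972314909/788617 ≈ 132.42*I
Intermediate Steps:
M(Y, L) = 2*Y/(97 + L) (M(Y, L) = (Y + Y)/(L + 97) = (2*Y)/(97 + L) = 2*Y/(97 + L))
√(-17532 + ((-8248 - M(31, 84)) + 20243)/(20494 - 24851)) = √(-17532 + ((-8248 - 2*31/(97 + 84)) + 20243)/(20494 - 24851)) = √(-17532 + ((-8248 - 2*31/181) + 20243)/(-4357)) = √(-17532 + ((-8248 - 2*31/181) + 20243)*(-1/4357)) = √(-17532 + ((-8248 - 1*62/181) + 20243)*(-1/4357)) = √(-17532 + ((-8248 - 62/181) + 20243)*(-1/4357)) = √(-17532 + (-1492950/181 + 20243)*(-1/4357)) = √(-17532 + (2171033/181)*(-1/4357)) = √(-17532 - 2171033/788617) = √(-13828204277/788617) = I*√10905156972314909/788617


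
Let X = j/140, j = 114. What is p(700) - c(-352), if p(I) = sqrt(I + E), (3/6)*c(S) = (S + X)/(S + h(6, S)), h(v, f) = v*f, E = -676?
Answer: -24583/86240 + 2*sqrt(6) ≈ 4.6139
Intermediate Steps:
h(v, f) = f*v
X = 57/70 (X = 114/140 = 114*(1/140) = 57/70 ≈ 0.81429)
c(S) = 2*(57/70 + S)/(7*S) (c(S) = 2*((S + 57/70)/(S + S*6)) = 2*((57/70 + S)/(S + 6*S)) = 2*((57/70 + S)/((7*S))) = 2*((57/70 + S)*(1/(7*S))) = 2*((57/70 + S)/(7*S)) = 2*(57/70 + S)/(7*S))
p(I) = sqrt(-676 + I) (p(I) = sqrt(I - 676) = sqrt(-676 + I))
p(700) - c(-352) = sqrt(-676 + 700) - (57 + 70*(-352))/(245*(-352)) = sqrt(24) - (-1)*(57 - 24640)/(245*352) = 2*sqrt(6) - (-1)*(-24583)/(245*352) = 2*sqrt(6) - 1*24583/86240 = 2*sqrt(6) - 24583/86240 = -24583/86240 + 2*sqrt(6)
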